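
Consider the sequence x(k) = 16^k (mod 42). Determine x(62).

4

Computing terms: x(1) = 16,  x(2) = 4,  x(3) = 22,  x(4) = 16.
The sequence repeats with period 3.
(62 - 1) mod 3 = 1, so x(62) = x(2) = 4.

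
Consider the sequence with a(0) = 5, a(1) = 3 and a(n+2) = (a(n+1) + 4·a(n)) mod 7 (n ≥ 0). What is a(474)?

3

Computing terms: a(0) = 5,  a(1) = 3,  a(2) = 2,  a(3) = 0,  a(4) = 1,  a(5) = 1,  a(6) = 5,  a(7) = 2,  a(8) = 1,  a(9) = 2,  a(10) = 6,  a(11) = 0,  a(12) = 3,  a(13) = 3,  a(14) = 1,  a(15) = 6,  a(16) = 3,  a(17) = 6,  a(18) = 4,  a(19) = 0,  a(20) = 2,  a(21) = 2,  a(22) = 3,  a(23) = 4,  a(24) = 2,  a(25) = 4,  a(26) = 5,  a(27) = 0,  a(28) = 6,  a(29) = 6,  a(30) = 2,  a(31) = 5,  a(32) = 6,  a(33) = 5,  a(34) = 1,  a(35) = 0,  a(36) = 4,  a(37) = 4,  a(38) = 6,  a(39) = 1,  a(40) = 4,  a(41) = 1,  a(42) = 3,  a(43) = 0,  a(44) = 5,  a(45) = 5,  a(46) = 4,  a(47) = 3,  a(48) = 5,  a(49) = 3.
The sequence repeats with period 48.
(474 - 0) mod 48 = 42, so a(474) = a(42) = 3.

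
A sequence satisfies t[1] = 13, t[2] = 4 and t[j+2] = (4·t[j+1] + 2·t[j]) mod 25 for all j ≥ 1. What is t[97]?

Listing terms: t[1] = 13; t[2] = 4; t[3] = 17; t[4] = 1; t[5] = 13; t[6] = 4.
The sequence repeats with period 4.
So t[97] = t[1 + ((97-1) mod 4)] = t[1] = 13.

13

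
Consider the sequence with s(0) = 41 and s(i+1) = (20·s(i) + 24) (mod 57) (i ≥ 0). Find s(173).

We have s(0) = 41, s(1) = 46, s(2) = 32, s(3) = 37, s(4) = 23, s(5) = 28, s(6) = 14, s(7) = 19, s(8) = 5, s(9) = 10, s(10) = 53, s(11) = 1, s(12) = 44, s(13) = 49, s(14) = 35, s(15) = 40, s(16) = 26, s(17) = 31, s(18) = 17, s(19) = 22, s(20) = 8, s(21) = 13, s(22) = 56, s(23) = 4, s(24) = 47, s(25) = 52, s(26) = 38, s(27) = 43, s(28) = 29, s(29) = 34, s(30) = 20, s(31) = 25, s(32) = 11, s(33) = 16, s(34) = 2, s(35) = 7, s(36) = 50, s(37) = 55, s(38) = 41.
The sequence repeats with period 38.
(173 - 0) mod 38 = 21, so s(173) = s(21) = 13.

13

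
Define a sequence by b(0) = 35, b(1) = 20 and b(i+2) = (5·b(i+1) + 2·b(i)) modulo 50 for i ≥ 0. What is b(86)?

30

b(0) = 35,  b(1) = 20,  b(2) = 20,  b(3) = 40,  b(4) = 40,  b(5) = 30,  b(6) = 30,  b(7) = 10,  b(8) = 10,  b(9) = 20,  b(10) = 20.
Since (b(9), b(10)) = (b(1), b(2)) = (20, 20) (two consecutive terms determine the rest), the sequence is eventually periodic: after a pre-period of length 1 it cycles with period 8.
For i ≥ 1, b(i) depends only on (i - 1) mod 8. (86 - 1) mod 8 = 5, so b(86) = b(6) = 30.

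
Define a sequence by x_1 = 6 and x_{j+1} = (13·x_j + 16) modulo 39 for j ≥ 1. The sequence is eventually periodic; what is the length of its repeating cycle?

3

Computing terms: x_1 = 6, x_2 = 16, x_3 = 29, x_4 = 3, x_5 = 16.
Since x_5 = x_2 = 16, the sequence is eventually periodic: after a pre-period of length 1 it cycles with period 3.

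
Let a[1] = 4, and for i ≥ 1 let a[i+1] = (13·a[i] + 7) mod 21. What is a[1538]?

Listing terms: a[1] = 4, a[2] = 17, a[3] = 18, a[4] = 10, a[5] = 11, a[6] = 3, a[7] = 4.
Since a[7] = a[1] = 4, the sequence is periodic with period 6.
So a[1538] = a[1 + ((1538-1) mod 6)] = a[2] = 17.

17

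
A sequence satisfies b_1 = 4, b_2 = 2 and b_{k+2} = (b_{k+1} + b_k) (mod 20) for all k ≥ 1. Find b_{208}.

Computing terms: b_1 = 4, b_2 = 2, b_3 = 6, b_4 = 8, b_5 = 14, b_6 = 2, b_7 = 16, b_8 = 18, b_9 = 14, b_{10} = 12, b_{11} = 6, b_{12} = 18, b_{13} = 4, b_{14} = 2.
The sequence repeats with period 12.
So b_{208} = b_{1 + ((208-1) mod 12)} = b_4 = 8.

8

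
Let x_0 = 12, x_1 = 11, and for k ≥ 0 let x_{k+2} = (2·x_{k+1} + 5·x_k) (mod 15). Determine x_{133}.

We have x_0 = 12; x_1 = 11; x_2 = 7; x_3 = 9; x_4 = 8; x_5 = 1; x_6 = 12; x_7 = 14; x_8 = 13; x_9 = 6; x_{10} = 2; x_{11} = 4; x_{12} = 3; x_{13} = 11; x_{14} = 7.
Since (x_{13}, x_{14}) = (x_1, x_2) = (11, 7) (two consecutive terms determine the rest), the sequence is eventually periodic: after a pre-period of length 1 it cycles with period 12.
For k ≥ 1, x_k depends only on (k - 1) mod 12. (133 - 1) mod 12 = 0, so x_{133} = x_1 = 11.

11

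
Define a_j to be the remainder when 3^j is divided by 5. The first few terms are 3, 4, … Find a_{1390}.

Listing terms: a_1 = 3; a_2 = 4; a_3 = 2; a_4 = 1; a_5 = 3.
The sequence repeats with period 4.
So a_{1390} = a_{1 + ((1390-1) mod 4)} = a_2 = 4.

4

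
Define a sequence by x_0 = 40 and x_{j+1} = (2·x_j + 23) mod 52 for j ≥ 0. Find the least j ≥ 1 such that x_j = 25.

Computing terms: x_0 = 40; x_1 = 51; x_2 = 21; x_3 = 13; x_4 = 49; x_5 = 17; x_6 = 5; x_7 = 33; x_8 = 37; x_9 = 45; x_{10} = 9; x_{11} = 41; x_{12} = 1; x_{13} = 25; x_{14} = 21.
Since x_{14} = x_2 = 21, the sequence is eventually periodic: after a pre-period of length 2 it cycles with period 12.
The value 25 first appears (with j ≥ 1) at x_{13}.

13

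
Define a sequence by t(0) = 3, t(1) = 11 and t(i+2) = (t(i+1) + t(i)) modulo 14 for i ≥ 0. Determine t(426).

7

We have t(0) = 3,  t(1) = 11,  t(2) = 0,  t(3) = 11,  t(4) = 11,  t(5) = 8,  t(6) = 5,  t(7) = 13,  t(8) = 4,  t(9) = 3,  t(10) = 7,  t(11) = 10,  t(12) = 3,  t(13) = 13,  t(14) = 2,  t(15) = 1,  t(16) = 3,  t(17) = 4,  t(18) = 7,  t(19) = 11,  t(20) = 4,  t(21) = 1,  t(22) = 5,  t(23) = 6,  t(24) = 11,  t(25) = 3,  t(26) = 0,  t(27) = 3,  t(28) = 3,  t(29) = 6,  t(30) = 9,  t(31) = 1,  t(32) = 10,  t(33) = 11,  t(34) = 7,  t(35) = 4,  t(36) = 11,  t(37) = 1,  t(38) = 12,  t(39) = 13,  t(40) = 11,  t(41) = 10,  t(42) = 7,  t(43) = 3,  t(44) = 10,  t(45) = 13,  t(46) = 9,  t(47) = 8,  t(48) = 3,  t(49) = 11.
Since (t(48), t(49)) = (t(0), t(1)) = (3, 11) (two consecutive terms determine the rest), the sequence is periodic with period 48.
So t(426) = t(0 + ((426-0) mod 48)) = t(42) = 7.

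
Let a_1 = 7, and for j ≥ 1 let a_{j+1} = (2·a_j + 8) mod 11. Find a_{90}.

We have a_1 = 7; a_2 = 0; a_3 = 8; a_4 = 2; a_5 = 1; a_6 = 10; a_7 = 6; a_8 = 9; a_9 = 4; a_{10} = 5; a_{11} = 7.
Since a_{11} = a_1 = 7, the sequence is periodic with period 10.
So a_{90} = a_{1 + ((90-1) mod 10)} = a_{10} = 5.

5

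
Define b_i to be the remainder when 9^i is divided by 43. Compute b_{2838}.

41

b_0 = 1, b_1 = 9, b_2 = 38, b_3 = 41, b_4 = 25, b_5 = 10, b_6 = 4, b_7 = 36, b_8 = 23, b_9 = 35, b_{10} = 14, b_{11} = 40, b_{12} = 16, b_{13} = 15, b_{14} = 6, b_{15} = 11, b_{16} = 13, b_{17} = 31, b_{18} = 21, b_{19} = 17, b_{20} = 24, b_{21} = 1.
Since b_{21} = b_0 = 1, the sequence is periodic with period 21.
So b_{2838} = b_{0 + ((2838-0) mod 21)} = b_3 = 41.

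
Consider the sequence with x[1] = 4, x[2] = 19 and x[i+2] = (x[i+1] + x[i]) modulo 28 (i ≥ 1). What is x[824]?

We have x[1] = 4, x[2] = 19, x[3] = 23, x[4] = 14, x[5] = 9, x[6] = 23, x[7] = 4, x[8] = 27, x[9] = 3, x[10] = 2, x[11] = 5, x[12] = 7, x[13] = 12, x[14] = 19, x[15] = 3, x[16] = 22, x[17] = 25, x[18] = 19, x[19] = 16, x[20] = 7, x[21] = 23, x[22] = 2, x[23] = 25, x[24] = 27, x[25] = 24, x[26] = 23, x[27] = 19, x[28] = 14, x[29] = 5, x[30] = 19, x[31] = 24, x[32] = 15, x[33] = 11, x[34] = 26, x[35] = 9, x[36] = 7, x[37] = 16, x[38] = 23, x[39] = 11, x[40] = 6, x[41] = 17, x[42] = 23, x[43] = 12, x[44] = 7, x[45] = 19, x[46] = 26, x[47] = 17, x[48] = 15, x[49] = 4, x[50] = 19.
Since (x[49], x[50]) = (x[1], x[2]) = (4, 19) (two consecutive terms determine the rest), the sequence is periodic with period 48.
So x[824] = x[1 + ((824-1) mod 48)] = x[8] = 27.

27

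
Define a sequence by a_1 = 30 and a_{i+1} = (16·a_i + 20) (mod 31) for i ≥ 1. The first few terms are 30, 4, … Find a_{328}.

22

We have a_1 = 30,  a_2 = 4,  a_3 = 22,  a_4 = 0,  a_5 = 20,  a_6 = 30.
Since a_6 = a_1 = 30, the sequence is periodic with period 5.
So a_{328} = a_{1 + ((328-1) mod 5)} = a_3 = 22.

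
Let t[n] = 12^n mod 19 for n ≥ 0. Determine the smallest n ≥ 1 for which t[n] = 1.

Computing terms: t[0] = 1; t[1] = 12; t[2] = 11; t[3] = 18; t[4] = 7; t[5] = 8; t[6] = 1.
Since t[6] = t[0] = 1, the sequence is periodic with period 6.
The value 1 next appears (with n ≥ 1) at t[6].

6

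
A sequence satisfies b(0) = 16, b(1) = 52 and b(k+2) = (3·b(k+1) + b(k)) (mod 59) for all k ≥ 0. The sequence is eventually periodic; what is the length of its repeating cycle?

Listing terms: b(0) = 16; b(1) = 52; b(2) = 54; b(3) = 37; b(4) = 47; b(5) = 1; b(6) = 50; b(7) = 33; b(8) = 31; b(9) = 8; b(10) = 55; b(11) = 55; b(12) = 43; b(13) = 7; b(14) = 5; b(15) = 22; b(16) = 12; b(17) = 58; b(18) = 9; b(19) = 26; b(20) = 28; b(21) = 51; b(22) = 4; b(23) = 4; b(24) = 16; b(25) = 52.
Since (b(24), b(25)) = (b(0), b(1)) = (16, 52) (two consecutive terms determine the rest), the sequence is periodic with period 24.

24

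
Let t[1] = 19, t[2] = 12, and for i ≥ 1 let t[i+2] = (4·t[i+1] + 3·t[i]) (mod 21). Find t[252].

9

We have t[1] = 19; t[2] = 12; t[3] = 0; t[4] = 15; t[5] = 18; t[6] = 12; t[7] = 18; t[8] = 3; t[9] = 3; t[10] = 0; t[11] = 9; t[12] = 15; t[13] = 3; t[14] = 15; t[15] = 6; t[16] = 6; t[17] = 0; t[18] = 18; t[19] = 9; t[20] = 6; t[21] = 9; t[22] = 12; t[23] = 12; t[24] = 0.
Since (t[23], t[24]) = (t[2], t[3]) = (12, 0) (two consecutive terms determine the rest), the sequence is eventually periodic: after a pre-period of length 1 it cycles with period 21.
For i ≥ 2, t[i] depends only on (i - 2) mod 21. (252 - 2) mod 21 = 19, so t[252] = t[21] = 9.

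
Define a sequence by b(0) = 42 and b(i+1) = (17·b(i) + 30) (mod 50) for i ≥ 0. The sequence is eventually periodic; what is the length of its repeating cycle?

b(0) = 42; b(1) = 44; b(2) = 28; b(3) = 6; b(4) = 32; b(5) = 24; b(6) = 38; b(7) = 26; b(8) = 22; b(9) = 4; b(10) = 48; b(11) = 46; b(12) = 12; b(13) = 34; b(14) = 8; b(15) = 16; b(16) = 2; b(17) = 14; b(18) = 18; b(19) = 36; b(20) = 42.
The sequence repeats with period 20.

20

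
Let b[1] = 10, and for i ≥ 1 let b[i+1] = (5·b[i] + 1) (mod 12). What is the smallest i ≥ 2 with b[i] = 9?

4

Computing terms: b[1] = 10,  b[2] = 3,  b[3] = 4,  b[4] = 9,  b[5] = 10.
The sequence repeats with period 4.
The value 9 first appears (with i ≥ 2) at b[4].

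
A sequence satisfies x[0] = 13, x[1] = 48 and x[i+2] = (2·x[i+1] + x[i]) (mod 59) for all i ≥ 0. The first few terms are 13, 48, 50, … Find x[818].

31

We have x[0] = 13, x[1] = 48, x[2] = 50, x[3] = 30, x[4] = 51, x[5] = 14, x[6] = 20, x[7] = 54, x[8] = 10, x[9] = 15, x[10] = 40, x[11] = 36, x[12] = 53, x[13] = 24, x[14] = 42, x[15] = 49, x[16] = 22, x[17] = 34, x[18] = 31, x[19] = 37, x[20] = 46, x[21] = 11, x[22] = 9, x[23] = 29, x[24] = 8, x[25] = 45, x[26] = 39, x[27] = 5, x[28] = 49, x[29] = 44, x[30] = 19, x[31] = 23, x[32] = 6, x[33] = 35, x[34] = 17, x[35] = 10, x[36] = 37, x[37] = 25, x[38] = 28, x[39] = 22, x[40] = 13, x[41] = 48.
The sequence repeats with period 40.
(818 - 0) mod 40 = 18, so x[818] = x[18] = 31.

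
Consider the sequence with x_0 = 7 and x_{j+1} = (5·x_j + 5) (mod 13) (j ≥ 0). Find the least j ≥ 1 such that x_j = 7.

4

We have x_0 = 7; x_1 = 1; x_2 = 10; x_3 = 3; x_4 = 7.
Since x_4 = x_0 = 7, the sequence is periodic with period 4.
The value 7 next appears (with j ≥ 1) at x_4.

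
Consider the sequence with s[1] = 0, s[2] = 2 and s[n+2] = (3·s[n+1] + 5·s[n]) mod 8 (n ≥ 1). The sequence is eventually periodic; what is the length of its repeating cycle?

Computing terms: s[1] = 0, s[2] = 2, s[3] = 6, s[4] = 4, s[5] = 2, s[6] = 2, s[7] = 0, s[8] = 2.
The sequence repeats with period 6.

6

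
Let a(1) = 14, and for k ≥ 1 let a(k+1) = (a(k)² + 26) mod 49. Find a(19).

37

Listing terms: a(1) = 14, a(2) = 26, a(3) = 16, a(4) = 37, a(5) = 23, a(6) = 16.
Since a(6) = a(3) = 16, the sequence is eventually periodic: after a pre-period of length 2 it cycles with period 3.
For k ≥ 3, a(k) depends only on (k - 3) mod 3. (19 - 3) mod 3 = 1, so a(19) = a(4) = 37.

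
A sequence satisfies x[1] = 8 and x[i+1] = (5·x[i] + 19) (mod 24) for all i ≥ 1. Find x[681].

8

Computing terms: x[1] = 8, x[2] = 11, x[3] = 2, x[4] = 5, x[5] = 20, x[6] = 23, x[7] = 14, x[8] = 17, x[9] = 8.
The sequence repeats with period 8.
(681 - 1) mod 8 = 0, so x[681] = x[1] = 8.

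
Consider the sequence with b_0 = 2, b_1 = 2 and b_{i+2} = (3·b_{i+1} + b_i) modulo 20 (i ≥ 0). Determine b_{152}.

Computing terms: b_0 = 2, b_1 = 2, b_2 = 8, b_3 = 6, b_4 = 6, b_5 = 4, b_6 = 18, b_7 = 18, b_8 = 12, b_9 = 14, b_{10} = 14, b_{11} = 16, b_{12} = 2, b_{13} = 2.
Since (b_{12}, b_{13}) = (b_0, b_1) = (2, 2) (two consecutive terms determine the rest), the sequence is periodic with period 12.
So b_{152} = b_{0 + ((152-0) mod 12)} = b_8 = 12.

12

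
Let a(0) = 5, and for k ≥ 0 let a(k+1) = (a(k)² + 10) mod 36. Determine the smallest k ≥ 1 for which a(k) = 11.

We have a(0) = 5, a(1) = 35, a(2) = 11, a(3) = 23, a(4) = 35.
Since a(4) = a(1) = 35, the sequence is eventually periodic: after a pre-period of length 1 it cycles with period 3.
The value 11 first appears (with k ≥ 1) at a(2).

2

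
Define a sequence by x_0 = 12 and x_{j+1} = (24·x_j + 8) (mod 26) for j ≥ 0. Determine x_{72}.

12

Computing terms: x_0 = 12,  x_1 = 10,  x_2 = 14,  x_3 = 6,  x_4 = 22,  x_5 = 16,  x_6 = 2,  x_7 = 4,  x_8 = 0,  x_9 = 8,  x_{10} = 18,  x_{11} = 24,  x_{12} = 12.
The sequence repeats with period 12.
(72 - 0) mod 12 = 0, so x_{72} = x_0 = 12.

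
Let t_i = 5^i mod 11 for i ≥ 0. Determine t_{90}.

Computing terms: t_0 = 1; t_1 = 5; t_2 = 3; t_3 = 4; t_4 = 9; t_5 = 1.
Since t_5 = t_0 = 1, the sequence is periodic with period 5.
So t_{90} = t_{0 + ((90-0) mod 5)} = t_0 = 1.

1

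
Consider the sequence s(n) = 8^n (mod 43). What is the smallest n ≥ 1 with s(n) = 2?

5

We have s(0) = 1; s(1) = 8; s(2) = 21; s(3) = 39; s(4) = 11; s(5) = 2; s(6) = 16; s(7) = 42; s(8) = 35; s(9) = 22; s(10) = 4; s(11) = 32; s(12) = 41; s(13) = 27; s(14) = 1.
The sequence repeats with period 14.
The value 2 first appears (with n ≥ 1) at s(5).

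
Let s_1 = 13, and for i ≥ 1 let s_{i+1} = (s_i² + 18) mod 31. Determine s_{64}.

7

Computing terms: s_1 = 13,  s_2 = 1,  s_3 = 19,  s_4 = 7,  s_5 = 5,  s_6 = 12,  s_7 = 7.
Since s_7 = s_4 = 7, the sequence is eventually periodic: after a pre-period of length 3 it cycles with period 3.
For i ≥ 4, s_i depends only on (i - 4) mod 3. (64 - 4) mod 3 = 0, so s_{64} = s_4 = 7.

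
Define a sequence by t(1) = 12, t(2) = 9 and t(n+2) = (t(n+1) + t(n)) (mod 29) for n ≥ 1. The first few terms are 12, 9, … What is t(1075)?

4

Listing terms: t(1) = 12, t(2) = 9, t(3) = 21, t(4) = 1, t(5) = 22, t(6) = 23, t(7) = 16, t(8) = 10, t(9) = 26, t(10) = 7, t(11) = 4, t(12) = 11, t(13) = 15, t(14) = 26, t(15) = 12, t(16) = 9.
Since (t(15), t(16)) = (t(1), t(2)) = (12, 9) (two consecutive terms determine the rest), the sequence is periodic with period 14.
So t(1075) = t(1 + ((1075-1) mod 14)) = t(11) = 4.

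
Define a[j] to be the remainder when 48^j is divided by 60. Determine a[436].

36

Computing terms: a[0] = 1; a[1] = 48; a[2] = 24; a[3] = 12; a[4] = 36; a[5] = 48.
Since a[5] = a[1] = 48, the sequence is eventually periodic: after a pre-period of length 1 it cycles with period 4.
For j ≥ 1, a[j] depends only on (j - 1) mod 4. (436 - 1) mod 4 = 3, so a[436] = a[4] = 36.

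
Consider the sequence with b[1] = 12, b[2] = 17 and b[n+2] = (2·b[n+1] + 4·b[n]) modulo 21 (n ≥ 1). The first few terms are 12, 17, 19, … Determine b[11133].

b[1] = 12; b[2] = 17; b[3] = 19; b[4] = 1; b[5] = 15; b[6] = 13; b[7] = 2; b[8] = 14; b[9] = 15; b[10] = 2; b[11] = 1; b[12] = 10; b[13] = 3; b[14] = 4; b[15] = 20; b[16] = 14; b[17] = 3; b[18] = 20; b[19] = 10; b[20] = 16; b[21] = 9; b[22] = 19; b[23] = 11; b[24] = 14; b[25] = 9; b[26] = 11; b[27] = 16; b[28] = 13; b[29] = 6; b[30] = 1; b[31] = 5; b[32] = 14; b[33] = 6; b[34] = 5; b[35] = 13; b[36] = 4; b[37] = 18; b[38] = 10; b[39] = 8; b[40] = 14; b[41] = 18; b[42] = 8; b[43] = 4; b[44] = 19; b[45] = 12; b[46] = 16; b[47] = 17; b[48] = 14; b[49] = 12; b[50] = 17.
The sequence repeats with period 48.
So b[11133] = b[1 + ((11133-1) mod 48)] = b[45] = 12.

12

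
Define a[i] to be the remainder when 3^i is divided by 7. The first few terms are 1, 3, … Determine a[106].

Listing terms: a[0] = 1,  a[1] = 3,  a[2] = 2,  a[3] = 6,  a[4] = 4,  a[5] = 5,  a[6] = 1.
The sequence repeats with period 6.
(106 - 0) mod 6 = 4, so a[106] = a[4] = 4.

4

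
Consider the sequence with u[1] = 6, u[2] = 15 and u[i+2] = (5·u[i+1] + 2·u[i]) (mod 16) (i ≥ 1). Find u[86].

Listing terms: u[1] = 6,  u[2] = 15,  u[3] = 7,  u[4] = 1,  u[5] = 3,  u[6] = 1,  u[7] = 11,  u[8] = 9,  u[9] = 3,  u[10] = 1.
Since (u[9], u[10]) = (u[5], u[6]) = (3, 1) (two consecutive terms determine the rest), the sequence is eventually periodic: after a pre-period of length 4 it cycles with period 4.
For i ≥ 5, u[i] depends only on (i - 5) mod 4. (86 - 5) mod 4 = 1, so u[86] = u[6] = 1.

1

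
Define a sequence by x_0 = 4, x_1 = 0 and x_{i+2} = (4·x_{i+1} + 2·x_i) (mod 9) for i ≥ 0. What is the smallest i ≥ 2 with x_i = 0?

4

We have x_0 = 4; x_1 = 0; x_2 = 8; x_3 = 5; x_4 = 0; x_5 = 1; x_6 = 4; x_7 = 0.
The sequence repeats with period 6.
The value 0 first appears (with i ≥ 2) at x_4.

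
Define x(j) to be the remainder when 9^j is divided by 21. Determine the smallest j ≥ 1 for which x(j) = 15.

Listing terms: x(0) = 1,  x(1) = 9,  x(2) = 18,  x(3) = 15,  x(4) = 9.
Since x(4) = x(1) = 9, the sequence is eventually periodic: after a pre-period of length 1 it cycles with period 3.
The value 15 first appears (with j ≥ 1) at x(3).

3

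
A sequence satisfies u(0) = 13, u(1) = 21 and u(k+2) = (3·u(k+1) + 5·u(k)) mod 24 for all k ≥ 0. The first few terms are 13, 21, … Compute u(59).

6

u(0) = 13; u(1) = 21; u(2) = 8; u(3) = 9; u(4) = 19; u(5) = 6; u(6) = 17; u(7) = 9; u(8) = 16; u(9) = 21; u(10) = 23; u(11) = 6; u(12) = 13; u(13) = 21.
The sequence repeats with period 12.
So u(59) = u(0 + ((59-0) mod 12)) = u(11) = 6.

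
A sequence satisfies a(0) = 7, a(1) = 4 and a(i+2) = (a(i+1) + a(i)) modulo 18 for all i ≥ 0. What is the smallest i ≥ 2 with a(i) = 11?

Listing terms: a(0) = 7; a(1) = 4; a(2) = 11; a(3) = 15; a(4) = 8; a(5) = 5; a(6) = 13; a(7) = 0; a(8) = 13; a(9) = 13; a(10) = 8; a(11) = 3; a(12) = 11; a(13) = 14; a(14) = 7; a(15) = 3; a(16) = 10; a(17) = 13; a(18) = 5; a(19) = 0; a(20) = 5; a(21) = 5; a(22) = 10; a(23) = 15; a(24) = 7; a(25) = 4.
The sequence repeats with period 24.
The value 11 first appears (with i ≥ 2) at a(2).

2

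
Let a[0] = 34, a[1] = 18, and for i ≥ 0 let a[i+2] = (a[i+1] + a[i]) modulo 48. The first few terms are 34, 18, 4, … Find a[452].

Listing terms: a[0] = 34; a[1] = 18; a[2] = 4; a[3] = 22; a[4] = 26; a[5] = 0; a[6] = 26; a[7] = 26; a[8] = 4; a[9] = 30; a[10] = 34; a[11] = 16; a[12] = 2; a[13] = 18; a[14] = 20; a[15] = 38; a[16] = 10; a[17] = 0; a[18] = 10; a[19] = 10; a[20] = 20; a[21] = 30; a[22] = 2; a[23] = 32; a[24] = 34; a[25] = 18.
Since (a[24], a[25]) = (a[0], a[1]) = (34, 18) (two consecutive terms determine the rest), the sequence is periodic with period 24.
(452 - 0) mod 24 = 20, so a[452] = a[20] = 20.

20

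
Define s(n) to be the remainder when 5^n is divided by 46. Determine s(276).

41

We have s(0) = 1; s(1) = 5; s(2) = 25; s(3) = 33; s(4) = 27; s(5) = 43; s(6) = 31; s(7) = 17; s(8) = 39; s(9) = 11; s(10) = 9; s(11) = 45; s(12) = 41; s(13) = 21; s(14) = 13; s(15) = 19; s(16) = 3; s(17) = 15; s(18) = 29; s(19) = 7; s(20) = 35; s(21) = 37; s(22) = 1.
The sequence repeats with period 22.
So s(276) = s(0 + ((276-0) mod 22)) = s(12) = 41.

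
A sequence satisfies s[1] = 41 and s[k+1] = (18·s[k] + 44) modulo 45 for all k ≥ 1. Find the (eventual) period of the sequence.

4

We have s[1] = 41,  s[2] = 17,  s[3] = 35,  s[4] = 44,  s[5] = 26,  s[6] = 17.
Since s[6] = s[2] = 17, the sequence is eventually periodic: after a pre-period of length 1 it cycles with period 4.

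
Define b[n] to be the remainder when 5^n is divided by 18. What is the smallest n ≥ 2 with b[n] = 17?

3

Listing terms: b[1] = 5; b[2] = 7; b[3] = 17; b[4] = 13; b[5] = 11; b[6] = 1; b[7] = 5.
Since b[7] = b[1] = 5, the sequence is periodic with period 6.
The value 17 first appears (with n ≥ 2) at b[3].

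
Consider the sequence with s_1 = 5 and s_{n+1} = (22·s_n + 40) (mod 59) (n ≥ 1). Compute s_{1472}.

s_1 = 5,  s_2 = 32,  s_3 = 36,  s_4 = 6,  s_5 = 54,  s_6 = 48,  s_7 = 34,  s_8 = 21,  s_9 = 30,  s_{10} = 51,  s_{11} = 41,  s_{12} = 57,  s_{13} = 55,  s_{14} = 11,  s_{15} = 46,  s_{16} = 49,  s_{17} = 56,  s_{18} = 33,  s_{19} = 58,  s_{20} = 18,  s_{21} = 23,  s_{22} = 15,  s_{23} = 16,  s_{24} = 38,  s_{25} = 50,  s_{26} = 19,  s_{27} = 45,  s_{28} = 27,  s_{29} = 44,  s_{30} = 5.
The sequence repeats with period 29.
So s_{1472} = s_{1 + ((1472-1) mod 29)} = s_{22} = 15.

15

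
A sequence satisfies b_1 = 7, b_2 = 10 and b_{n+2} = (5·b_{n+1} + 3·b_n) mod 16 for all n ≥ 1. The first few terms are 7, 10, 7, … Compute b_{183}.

We have b_1 = 7, b_2 = 10, b_3 = 7, b_4 = 1, b_5 = 10, b_6 = 5, b_7 = 7, b_8 = 2, b_9 = 15, b_{10} = 1, b_{11} = 2, b_{12} = 13, b_{13} = 7, b_{14} = 10.
Since (b_{13}, b_{14}) = (b_1, b_2) = (7, 10) (two consecutive terms determine the rest), the sequence is periodic with period 12.
(183 - 1) mod 12 = 2, so b_{183} = b_3 = 7.

7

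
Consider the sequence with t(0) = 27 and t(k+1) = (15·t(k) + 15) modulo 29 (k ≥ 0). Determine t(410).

3

Listing terms: t(0) = 27, t(1) = 14, t(2) = 22, t(3) = 26, t(4) = 28, t(5) = 0, t(6) = 15, t(7) = 8, t(8) = 19, t(9) = 10, t(10) = 20, t(11) = 25, t(12) = 13, t(13) = 7, t(14) = 4, t(15) = 17, t(16) = 9, t(17) = 5, t(18) = 3, t(19) = 2, t(20) = 16, t(21) = 23, t(22) = 12, t(23) = 21, t(24) = 11, t(25) = 6, t(26) = 18, t(27) = 24, t(28) = 27.
The sequence repeats with period 28.
So t(410) = t(0 + ((410-0) mod 28)) = t(18) = 3.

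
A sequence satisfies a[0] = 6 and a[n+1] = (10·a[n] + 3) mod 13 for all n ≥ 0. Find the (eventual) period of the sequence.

Computing terms: a[0] = 6, a[1] = 11, a[2] = 9, a[3] = 2, a[4] = 10, a[5] = 12, a[6] = 6.
The sequence repeats with period 6.

6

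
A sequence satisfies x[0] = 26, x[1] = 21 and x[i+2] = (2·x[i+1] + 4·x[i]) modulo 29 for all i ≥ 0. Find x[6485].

1

Listing terms: x[0] = 26; x[1] = 21; x[2] = 1; x[3] = 28; x[4] = 2; x[5] = 0; x[6] = 8; x[7] = 16; x[8] = 6; x[9] = 18; x[10] = 2; x[11] = 18; x[12] = 15; x[13] = 15; x[14] = 3; x[15] = 8; x[16] = 28; x[17] = 1; x[18] = 27; x[19] = 0; x[20] = 21; x[21] = 13; x[22] = 23; x[23] = 11; x[24] = 27; x[25] = 11; x[26] = 14; x[27] = 14; x[28] = 26; x[29] = 21.
The sequence repeats with period 28.
So x[6485] = x[0 + ((6485-0) mod 28)] = x[17] = 1.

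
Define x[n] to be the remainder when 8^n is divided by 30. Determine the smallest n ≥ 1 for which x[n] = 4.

Computing terms: x[0] = 1, x[1] = 8, x[2] = 4, x[3] = 2, x[4] = 16, x[5] = 8.
Since x[5] = x[1] = 8, the sequence is eventually periodic: after a pre-period of length 1 it cycles with period 4.
The value 4 first appears (with n ≥ 1) at x[2].

2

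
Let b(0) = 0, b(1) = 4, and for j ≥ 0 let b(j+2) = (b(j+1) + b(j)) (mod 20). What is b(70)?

0

Listing terms: b(0) = 0,  b(1) = 4,  b(2) = 4,  b(3) = 8,  b(4) = 12,  b(5) = 0,  b(6) = 12,  b(7) = 12,  b(8) = 4,  b(9) = 16,  b(10) = 0,  b(11) = 16,  b(12) = 16,  b(13) = 12,  b(14) = 8,  b(15) = 0,  b(16) = 8,  b(17) = 8,  b(18) = 16,  b(19) = 4,  b(20) = 0,  b(21) = 4.
Since (b(20), b(21)) = (b(0), b(1)) = (0, 4) (two consecutive terms determine the rest), the sequence is periodic with period 20.
So b(70) = b(0 + ((70-0) mod 20)) = b(10) = 0.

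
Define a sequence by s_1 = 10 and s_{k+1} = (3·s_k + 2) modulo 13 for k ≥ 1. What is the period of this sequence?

3

Listing terms: s_1 = 10, s_2 = 6, s_3 = 7, s_4 = 10.
Since s_4 = s_1 = 10, the sequence is periodic with period 3.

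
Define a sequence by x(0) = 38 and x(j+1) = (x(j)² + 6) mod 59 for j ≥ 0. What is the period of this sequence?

x(0) = 38, x(1) = 34, x(2) = 41, x(3) = 35, x(4) = 51, x(5) = 11, x(6) = 9, x(7) = 28, x(8) = 23, x(9) = 4, x(10) = 22, x(11) = 18, x(12) = 35.
Since x(12) = x(3) = 35, the sequence is eventually periodic: after a pre-period of length 3 it cycles with period 9.

9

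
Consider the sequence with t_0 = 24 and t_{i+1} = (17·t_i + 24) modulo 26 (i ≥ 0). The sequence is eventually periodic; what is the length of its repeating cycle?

We have t_0 = 24; t_1 = 16; t_2 = 10; t_3 = 12; t_4 = 20; t_5 = 0; t_6 = 24.
The sequence repeats with period 6.

6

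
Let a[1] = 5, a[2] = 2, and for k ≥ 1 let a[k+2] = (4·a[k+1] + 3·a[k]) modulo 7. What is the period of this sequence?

21

a[1] = 5, a[2] = 2, a[3] = 2, a[4] = 0, a[5] = 6, a[6] = 3, a[7] = 2, a[8] = 3, a[9] = 4, a[10] = 4, a[11] = 0, a[12] = 5, a[13] = 6, a[14] = 4, a[15] = 6, a[16] = 1, a[17] = 1, a[18] = 0, a[19] = 3, a[20] = 5, a[21] = 1, a[22] = 5, a[23] = 2.
Since (a[22], a[23]) = (a[1], a[2]) = (5, 2) (two consecutive terms determine the rest), the sequence is periodic with period 21.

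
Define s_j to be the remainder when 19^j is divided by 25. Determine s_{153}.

9

We have s_1 = 19, s_2 = 11, s_3 = 9, s_4 = 21, s_5 = 24, s_6 = 6, s_7 = 14, s_8 = 16, s_9 = 4, s_{10} = 1, s_{11} = 19.
Since s_{11} = s_1 = 19, the sequence is periodic with period 10.
So s_{153} = s_{1 + ((153-1) mod 10)} = s_3 = 9.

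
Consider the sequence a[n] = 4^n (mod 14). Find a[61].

4

Computing terms: a[0] = 1; a[1] = 4; a[2] = 2; a[3] = 8; a[4] = 4.
Since a[4] = a[1] = 4, the sequence is eventually periodic: after a pre-period of length 1 it cycles with period 3.
For n ≥ 1, a[n] depends only on (n - 1) mod 3. (61 - 1) mod 3 = 0, so a[61] = a[1] = 4.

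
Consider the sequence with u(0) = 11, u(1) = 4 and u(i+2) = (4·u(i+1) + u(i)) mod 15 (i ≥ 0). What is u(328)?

14

Listing terms: u(0) = 11, u(1) = 4, u(2) = 12, u(3) = 7, u(4) = 10, u(5) = 2, u(6) = 3, u(7) = 14, u(8) = 14, u(9) = 10, u(10) = 9, u(11) = 1, u(12) = 13, u(13) = 8, u(14) = 0, u(15) = 8, u(16) = 2, u(17) = 1, u(18) = 6, u(19) = 10, u(20) = 1, u(21) = 14, u(22) = 12, u(23) = 2, u(24) = 5, u(25) = 7, u(26) = 3, u(27) = 4, u(28) = 4, u(29) = 5, u(30) = 9, u(31) = 11, u(32) = 8, u(33) = 13, u(34) = 0, u(35) = 13, u(36) = 7, u(37) = 11, u(38) = 6, u(39) = 5, u(40) = 11, u(41) = 4.
Since (u(40), u(41)) = (u(0), u(1)) = (11, 4) (two consecutive terms determine the rest), the sequence is periodic with period 40.
So u(328) = u(0 + ((328-0) mod 40)) = u(8) = 14.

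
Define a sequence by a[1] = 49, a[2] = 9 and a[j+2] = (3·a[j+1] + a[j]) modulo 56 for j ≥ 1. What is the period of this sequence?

48

Computing terms: a[1] = 49, a[2] = 9, a[3] = 20, a[4] = 13, a[5] = 3, a[6] = 22, a[7] = 13, a[8] = 5, a[9] = 28, a[10] = 33, a[11] = 15, a[12] = 22, a[13] = 25, a[14] = 41, a[15] = 36, a[16] = 37, a[17] = 35, a[18] = 30, a[19] = 13, a[20] = 13, a[21] = 52, a[22] = 1, a[23] = 55, a[24] = 54, a[25] = 49, a[26] = 33, a[27] = 36, a[28] = 29, a[29] = 11, a[30] = 6, a[31] = 29, a[32] = 37, a[33] = 28, a[34] = 9, a[35] = 55, a[36] = 6, a[37] = 17, a[38] = 1, a[39] = 20, a[40] = 5, a[41] = 35, a[42] = 54, a[43] = 29, a[44] = 29, a[45] = 4, a[46] = 41, a[47] = 15, a[48] = 30, a[49] = 49, a[50] = 9.
Since (a[49], a[50]) = (a[1], a[2]) = (49, 9) (two consecutive terms determine the rest), the sequence is periodic with period 48.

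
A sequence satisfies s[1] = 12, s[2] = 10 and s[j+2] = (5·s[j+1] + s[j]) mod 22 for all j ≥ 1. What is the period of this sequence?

s[1] = 12; s[2] = 10; s[3] = 18; s[4] = 12; s[5] = 12; s[6] = 6; s[7] = 20; s[8] = 18; s[9] = 0; s[10] = 18; s[11] = 2; s[12] = 6; s[13] = 10; s[14] = 12; s[15] = 4; s[16] = 10; s[17] = 10; s[18] = 16; s[19] = 2; s[20] = 4; s[21] = 0; s[22] = 4; s[23] = 20; s[24] = 16; s[25] = 12; s[26] = 10.
Since (s[25], s[26]) = (s[1], s[2]) = (12, 10) (two consecutive terms determine the rest), the sequence is periodic with period 24.

24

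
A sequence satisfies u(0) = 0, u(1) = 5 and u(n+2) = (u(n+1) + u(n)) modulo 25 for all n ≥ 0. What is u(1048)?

Computing terms: u(0) = 0,  u(1) = 5,  u(2) = 5,  u(3) = 10,  u(4) = 15,  u(5) = 0,  u(6) = 15,  u(7) = 15,  u(8) = 5,  u(9) = 20,  u(10) = 0,  u(11) = 20,  u(12) = 20,  u(13) = 15,  u(14) = 10,  u(15) = 0,  u(16) = 10,  u(17) = 10,  u(18) = 20,  u(19) = 5,  u(20) = 0,  u(21) = 5.
Since (u(20), u(21)) = (u(0), u(1)) = (0, 5) (two consecutive terms determine the rest), the sequence is periodic with period 20.
(1048 - 0) mod 20 = 8, so u(1048) = u(8) = 5.

5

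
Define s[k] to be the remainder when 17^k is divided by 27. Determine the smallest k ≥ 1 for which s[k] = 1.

Listing terms: s[0] = 1,  s[1] = 17,  s[2] = 19,  s[3] = 26,  s[4] = 10,  s[5] = 8,  s[6] = 1.
The sequence repeats with period 6.
The value 1 next appears (with k ≥ 1) at s[6].

6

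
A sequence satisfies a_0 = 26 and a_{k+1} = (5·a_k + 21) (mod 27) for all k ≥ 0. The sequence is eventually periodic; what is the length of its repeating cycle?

18

Listing terms: a_0 = 26,  a_1 = 16,  a_2 = 20,  a_3 = 13,  a_4 = 5,  a_5 = 19,  a_6 = 8,  a_7 = 7,  a_8 = 2,  a_9 = 4,  a_{10} = 14,  a_{11} = 10,  a_{12} = 17,  a_{13} = 25,  a_{14} = 11,  a_{15} = 22,  a_{16} = 23,  a_{17} = 1,  a_{18} = 26.
The sequence repeats with period 18.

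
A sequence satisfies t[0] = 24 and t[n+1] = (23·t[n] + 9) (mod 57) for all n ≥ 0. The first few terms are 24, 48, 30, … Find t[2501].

18

t[0] = 24,  t[1] = 48,  t[2] = 30,  t[3] = 15,  t[4] = 12,  t[5] = 0,  t[6] = 9,  t[7] = 45,  t[8] = 18,  t[9] = 24.
The sequence repeats with period 9.
(2501 - 0) mod 9 = 8, so t[2501] = t[8] = 18.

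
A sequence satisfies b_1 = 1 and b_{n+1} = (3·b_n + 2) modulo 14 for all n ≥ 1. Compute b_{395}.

Computing terms: b_1 = 1,  b_2 = 5,  b_3 = 3,  b_4 = 11,  b_5 = 7,  b_6 = 9,  b_7 = 1.
Since b_7 = b_1 = 1, the sequence is periodic with period 6.
So b_{395} = b_{1 + ((395-1) mod 6)} = b_5 = 7.

7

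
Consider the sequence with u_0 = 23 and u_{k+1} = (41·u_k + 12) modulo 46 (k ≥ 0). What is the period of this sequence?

11

u_0 = 23,  u_1 = 35,  u_2 = 21,  u_3 = 45,  u_4 = 17,  u_5 = 19,  u_6 = 9,  u_7 = 13,  u_8 = 39,  u_9 = 1,  u_{10} = 7,  u_{11} = 23.
The sequence repeats with period 11.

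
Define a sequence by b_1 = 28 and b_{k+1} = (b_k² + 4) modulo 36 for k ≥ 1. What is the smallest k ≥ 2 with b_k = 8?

We have b_1 = 28, b_2 = 32, b_3 = 20, b_4 = 8, b_5 = 32.
Since b_5 = b_2 = 32, the sequence is eventually periodic: after a pre-period of length 1 it cycles with period 3.
The value 8 first appears (with k ≥ 2) at b_4.

4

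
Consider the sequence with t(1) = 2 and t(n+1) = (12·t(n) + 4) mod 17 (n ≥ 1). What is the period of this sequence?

We have t(1) = 2,  t(2) = 11,  t(3) = 0,  t(4) = 4,  t(5) = 1,  t(6) = 16,  t(7) = 9,  t(8) = 10,  t(9) = 5,  t(10) = 13,  t(11) = 7,  t(12) = 3,  t(13) = 6,  t(14) = 8,  t(15) = 15,  t(16) = 14,  t(17) = 2.
Since t(17) = t(1) = 2, the sequence is periodic with period 16.

16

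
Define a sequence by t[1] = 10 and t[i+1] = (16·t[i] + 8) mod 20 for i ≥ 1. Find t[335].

Computing terms: t[1] = 10; t[2] = 8; t[3] = 16; t[4] = 4; t[5] = 12; t[6] = 0; t[7] = 8.
Since t[7] = t[2] = 8, the sequence is eventually periodic: after a pre-period of length 1 it cycles with period 5.
For i ≥ 2, t[i] depends only on (i - 2) mod 5. (335 - 2) mod 5 = 3, so t[335] = t[5] = 12.

12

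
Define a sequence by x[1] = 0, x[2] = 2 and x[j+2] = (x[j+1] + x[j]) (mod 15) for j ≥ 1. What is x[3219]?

We have x[1] = 0, x[2] = 2, x[3] = 2, x[4] = 4, x[5] = 6, x[6] = 10, x[7] = 1, x[8] = 11, x[9] = 12, x[10] = 8, x[11] = 5, x[12] = 13, x[13] = 3, x[14] = 1, x[15] = 4, x[16] = 5, x[17] = 9, x[18] = 14, x[19] = 8, x[20] = 7, x[21] = 0, x[22] = 7, x[23] = 7, x[24] = 14, x[25] = 6, x[26] = 5, x[27] = 11, x[28] = 1, x[29] = 12, x[30] = 13, x[31] = 10, x[32] = 8, x[33] = 3, x[34] = 11, x[35] = 14, x[36] = 10, x[37] = 9, x[38] = 4, x[39] = 13, x[40] = 2, x[41] = 0, x[42] = 2.
The sequence repeats with period 40.
(3219 - 1) mod 40 = 18, so x[3219] = x[19] = 8.

8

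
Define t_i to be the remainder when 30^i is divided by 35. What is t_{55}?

30

We have t_1 = 30, t_2 = 25, t_3 = 15, t_4 = 30.
Since t_4 = t_1 = 30, the sequence is periodic with period 3.
So t_{55} = t_{1 + ((55-1) mod 3)} = t_1 = 30.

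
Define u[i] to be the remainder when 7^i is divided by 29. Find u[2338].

1

u[1] = 7, u[2] = 20, u[3] = 24, u[4] = 23, u[5] = 16, u[6] = 25, u[7] = 1, u[8] = 7.
The sequence repeats with period 7.
(2338 - 1) mod 7 = 6, so u[2338] = u[7] = 1.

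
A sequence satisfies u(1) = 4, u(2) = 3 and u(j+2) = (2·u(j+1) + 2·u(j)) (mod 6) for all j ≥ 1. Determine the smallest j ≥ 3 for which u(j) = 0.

5

Computing terms: u(1) = 4; u(2) = 3; u(3) = 2; u(4) = 4; u(5) = 0; u(6) = 2; u(7) = 4.
Since (u(6), u(7)) = (u(3), u(4)) = (2, 4) (two consecutive terms determine the rest), the sequence is eventually periodic: after a pre-period of length 2 it cycles with period 3.
The value 0 first appears (with j ≥ 3) at u(5).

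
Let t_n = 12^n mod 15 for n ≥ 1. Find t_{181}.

t_1 = 12,  t_2 = 9,  t_3 = 3,  t_4 = 6,  t_5 = 12.
Since t_5 = t_1 = 12, the sequence is periodic with period 4.
So t_{181} = t_{1 + ((181-1) mod 4)} = t_1 = 12.

12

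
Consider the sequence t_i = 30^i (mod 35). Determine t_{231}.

Computing terms: t_0 = 1,  t_1 = 30,  t_2 = 25,  t_3 = 15,  t_4 = 30.
Since t_4 = t_1 = 30, the sequence is eventually periodic: after a pre-period of length 1 it cycles with period 3.
For i ≥ 1, t_i depends only on (i - 1) mod 3. (231 - 1) mod 3 = 2, so t_{231} = t_3 = 15.

15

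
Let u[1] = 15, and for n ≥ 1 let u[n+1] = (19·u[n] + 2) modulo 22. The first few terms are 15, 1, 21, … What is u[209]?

We have u[1] = 15; u[2] = 1; u[3] = 21; u[4] = 5; u[5] = 9; u[6] = 19; u[7] = 11; u[8] = 13; u[9] = 7; u[10] = 3; u[11] = 15.
Since u[11] = u[1] = 15, the sequence is periodic with period 10.
(209 - 1) mod 10 = 8, so u[209] = u[9] = 7.

7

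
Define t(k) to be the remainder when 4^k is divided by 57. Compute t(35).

43

Computing terms: t(1) = 4, t(2) = 16, t(3) = 7, t(4) = 28, t(5) = 55, t(6) = 49, t(7) = 25, t(8) = 43, t(9) = 1, t(10) = 4.
The sequence repeats with period 9.
(35 - 1) mod 9 = 7, so t(35) = t(8) = 43.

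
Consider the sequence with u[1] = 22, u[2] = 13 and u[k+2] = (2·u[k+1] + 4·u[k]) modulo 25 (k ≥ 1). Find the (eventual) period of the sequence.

25

Listing terms: u[1] = 22,  u[2] = 13,  u[3] = 14,  u[4] = 5,  u[5] = 16,  u[6] = 2,  u[7] = 18,  u[8] = 19,  u[9] = 10,  u[10] = 21,  u[11] = 7,  u[12] = 23,  u[13] = 24,  u[14] = 15,  u[15] = 1,  u[16] = 12,  u[17] = 3,  u[18] = 4,  u[19] = 20,  u[20] = 6,  u[21] = 17,  u[22] = 8,  u[23] = 9,  u[24] = 0,  u[25] = 11,  u[26] = 22,  u[27] = 13.
Since (u[26], u[27]) = (u[1], u[2]) = (22, 13) (two consecutive terms determine the rest), the sequence is periodic with period 25.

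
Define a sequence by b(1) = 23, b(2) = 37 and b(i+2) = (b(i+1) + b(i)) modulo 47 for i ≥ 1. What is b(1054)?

5

Listing terms: b(1) = 23,  b(2) = 37,  b(3) = 13,  b(4) = 3,  b(5) = 16,  b(6) = 19,  b(7) = 35,  b(8) = 7,  b(9) = 42,  b(10) = 2,  b(11) = 44,  b(12) = 46,  b(13) = 43,  b(14) = 42,  b(15) = 38,  b(16) = 33,  b(17) = 24,  b(18) = 10,  b(19) = 34,  b(20) = 44,  b(21) = 31,  b(22) = 28,  b(23) = 12,  b(24) = 40,  b(25) = 5,  b(26) = 45,  b(27) = 3,  b(28) = 1,  b(29) = 4,  b(30) = 5,  b(31) = 9,  b(32) = 14,  b(33) = 23,  b(34) = 37.
Since (b(33), b(34)) = (b(1), b(2)) = (23, 37) (two consecutive terms determine the rest), the sequence is periodic with period 32.
(1054 - 1) mod 32 = 29, so b(1054) = b(30) = 5.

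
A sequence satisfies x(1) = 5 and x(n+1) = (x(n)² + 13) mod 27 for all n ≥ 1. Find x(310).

14

Computing terms: x(1) = 5, x(2) = 11, x(3) = 26, x(4) = 14, x(5) = 20, x(6) = 8, x(7) = 23, x(8) = 2, x(9) = 17, x(10) = 5.
Since x(10) = x(1) = 5, the sequence is periodic with period 9.
So x(310) = x(1 + ((310-1) mod 9)) = x(4) = 14.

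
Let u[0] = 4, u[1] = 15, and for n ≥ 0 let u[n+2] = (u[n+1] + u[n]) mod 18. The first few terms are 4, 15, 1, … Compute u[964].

We have u[0] = 4,  u[1] = 15,  u[2] = 1,  u[3] = 16,  u[4] = 17,  u[5] = 15,  u[6] = 14,  u[7] = 11,  u[8] = 7,  u[9] = 0,  u[10] = 7,  u[11] = 7,  u[12] = 14,  u[13] = 3,  u[14] = 17,  u[15] = 2,  u[16] = 1,  u[17] = 3,  u[18] = 4,  u[19] = 7,  u[20] = 11,  u[21] = 0,  u[22] = 11,  u[23] = 11,  u[24] = 4,  u[25] = 15.
Since (u[24], u[25]) = (u[0], u[1]) = (4, 15) (two consecutive terms determine the rest), the sequence is periodic with period 24.
(964 - 0) mod 24 = 4, so u[964] = u[4] = 17.

17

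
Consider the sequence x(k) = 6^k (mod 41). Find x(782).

Computing terms: x(0) = 1; x(1) = 6; x(2) = 36; x(3) = 11; x(4) = 25; x(5) = 27; x(6) = 39; x(7) = 29; x(8) = 10; x(9) = 19; x(10) = 32; x(11) = 28; x(12) = 4; x(13) = 24; x(14) = 21; x(15) = 3; x(16) = 18; x(17) = 26; x(18) = 33; x(19) = 34; x(20) = 40; x(21) = 35; x(22) = 5; x(23) = 30; x(24) = 16; x(25) = 14; x(26) = 2; x(27) = 12; x(28) = 31; x(29) = 22; x(30) = 9; x(31) = 13; x(32) = 37; x(33) = 17; x(34) = 20; x(35) = 38; x(36) = 23; x(37) = 15; x(38) = 8; x(39) = 7; x(40) = 1.
Since x(40) = x(0) = 1, the sequence is periodic with period 40.
(782 - 0) mod 40 = 22, so x(782) = x(22) = 5.

5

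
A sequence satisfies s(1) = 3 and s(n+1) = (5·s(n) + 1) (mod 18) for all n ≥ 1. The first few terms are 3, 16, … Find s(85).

3

s(1) = 3, s(2) = 16, s(3) = 9, s(4) = 10, s(5) = 15, s(6) = 4, s(7) = 3.
Since s(7) = s(1) = 3, the sequence is periodic with period 6.
So s(85) = s(1 + ((85-1) mod 6)) = s(1) = 3.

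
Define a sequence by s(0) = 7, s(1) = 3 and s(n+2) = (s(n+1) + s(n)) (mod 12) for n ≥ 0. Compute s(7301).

Computing terms: s(0) = 7,  s(1) = 3,  s(2) = 10,  s(3) = 1,  s(4) = 11,  s(5) = 0,  s(6) = 11,  s(7) = 11,  s(8) = 10,  s(9) = 9,  s(10) = 7,  s(11) = 4,  s(12) = 11,  s(13) = 3,  s(14) = 2,  s(15) = 5,  s(16) = 7,  s(17) = 0,  s(18) = 7,  s(19) = 7,  s(20) = 2,  s(21) = 9,  s(22) = 11,  s(23) = 8,  s(24) = 7,  s(25) = 3.
The sequence repeats with period 24.
(7301 - 0) mod 24 = 5, so s(7301) = s(5) = 0.

0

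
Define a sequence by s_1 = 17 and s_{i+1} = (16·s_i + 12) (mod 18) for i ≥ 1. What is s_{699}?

2

s_1 = 17; s_2 = 14; s_3 = 2; s_4 = 8; s_5 = 14.
Since s_5 = s_2 = 14, the sequence is eventually periodic: after a pre-period of length 1 it cycles with period 3.
For i ≥ 2, s_i depends only on (i - 2) mod 3. (699 - 2) mod 3 = 1, so s_{699} = s_3 = 2.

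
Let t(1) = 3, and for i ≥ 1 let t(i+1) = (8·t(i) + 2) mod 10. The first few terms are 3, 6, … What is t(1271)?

0

Computing terms: t(1) = 3,  t(2) = 6,  t(3) = 0,  t(4) = 2,  t(5) = 8,  t(6) = 6.
Since t(6) = t(2) = 6, the sequence is eventually periodic: after a pre-period of length 1 it cycles with period 4.
For i ≥ 2, t(i) depends only on (i - 2) mod 4. (1271 - 2) mod 4 = 1, so t(1271) = t(3) = 0.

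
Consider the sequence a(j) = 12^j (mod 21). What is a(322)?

Computing terms: a(1) = 12; a(2) = 18; a(3) = 6; a(4) = 9; a(5) = 3; a(6) = 15; a(7) = 12.
Since a(7) = a(1) = 12, the sequence is periodic with period 6.
So a(322) = a(1 + ((322-1) mod 6)) = a(4) = 9.

9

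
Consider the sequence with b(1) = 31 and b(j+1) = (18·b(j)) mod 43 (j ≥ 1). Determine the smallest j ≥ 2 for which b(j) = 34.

We have b(1) = 31,  b(2) = 42,  b(3) = 25,  b(4) = 20,  b(5) = 16,  b(6) = 30,  b(7) = 24,  b(8) = 2,  b(9) = 36,  b(10) = 3,  b(11) = 11,  b(12) = 26,  b(13) = 38,  b(14) = 39,  b(15) = 14,  b(16) = 37,  b(17) = 21,  b(18) = 34,  b(19) = 10,  b(20) = 8,  b(21) = 15,  b(22) = 12,  b(23) = 1,  b(24) = 18,  b(25) = 23,  b(26) = 27,  b(27) = 13,  b(28) = 19,  b(29) = 41,  b(30) = 7,  b(31) = 40,  b(32) = 32,  b(33) = 17,  b(34) = 5,  b(35) = 4,  b(36) = 29,  b(37) = 6,  b(38) = 22,  b(39) = 9,  b(40) = 33,  b(41) = 35,  b(42) = 28,  b(43) = 31.
The sequence repeats with period 42.
The value 34 first appears (with j ≥ 2) at b(18).

18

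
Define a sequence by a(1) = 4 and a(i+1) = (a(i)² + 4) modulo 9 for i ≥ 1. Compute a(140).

2

a(1) = 4,  a(2) = 2,  a(3) = 8,  a(4) = 5,  a(5) = 2.
Since a(5) = a(2) = 2, the sequence is eventually periodic: after a pre-period of length 1 it cycles with period 3.
For i ≥ 2, a(i) depends only on (i - 2) mod 3. (140 - 2) mod 3 = 0, so a(140) = a(2) = 2.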